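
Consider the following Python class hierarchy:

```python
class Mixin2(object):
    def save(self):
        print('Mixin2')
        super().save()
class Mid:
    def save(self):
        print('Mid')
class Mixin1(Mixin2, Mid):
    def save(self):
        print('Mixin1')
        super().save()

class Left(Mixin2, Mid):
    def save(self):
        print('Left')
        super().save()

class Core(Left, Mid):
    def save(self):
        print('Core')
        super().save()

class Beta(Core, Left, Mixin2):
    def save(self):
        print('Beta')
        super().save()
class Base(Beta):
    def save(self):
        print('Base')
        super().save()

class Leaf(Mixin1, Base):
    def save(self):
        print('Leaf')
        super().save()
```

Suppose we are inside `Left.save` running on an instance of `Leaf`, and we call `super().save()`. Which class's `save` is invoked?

L[Leaf] = Leaf + merge(L[Mixin1], L[Base], [Mixin1 Base])
  take Mixin1:  [Mixin1 Mixin2 Mid object] + [Base Beta Core Left Mixin2 Mid object] + [Mixin1 Base]
  take Base:  [Mixin2 Mid object] + [Base Beta Core Left Mixin2 Mid object] + [Base]
  take Beta:  [Mixin2 Mid object] + [Beta Core Left Mixin2 Mid object]
  take Core:  [Mixin2 Mid object] + [Core Left Mixin2 Mid object]
  take Left:  [Mixin2 Mid object] + [Left Mixin2 Mid object]
  take Mixin2:  [Mixin2 Mid object] + [Mixin2 Mid object]
  take Mid:  [Mid object] + [Mid object]
  take object:  [object] + [object]
MRO: Leaf Mixin1 Base Beta Core Left Mixin2 Mid object
super() in Left.save on a Leaf instance goes to the class after Left in Leaf's MRO: Mixin2.

Mixin2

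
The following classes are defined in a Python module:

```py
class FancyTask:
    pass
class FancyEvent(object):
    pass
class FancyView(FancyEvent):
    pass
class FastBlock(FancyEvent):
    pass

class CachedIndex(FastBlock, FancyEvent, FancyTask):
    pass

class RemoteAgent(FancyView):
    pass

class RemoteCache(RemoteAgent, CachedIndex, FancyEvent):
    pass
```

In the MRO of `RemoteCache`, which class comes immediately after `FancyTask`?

L[RemoteCache] = RemoteCache + merge(L[RemoteAgent], L[CachedIndex], L[FancyEvent], [RemoteAgent CachedIndex FancyEvent])
  take RemoteAgent:  [RemoteAgent FancyView FancyEvent object] + [CachedIndex FastBlock FancyEvent FancyTask object] + [FancyEvent object] + [RemoteAgent CachedIndex FancyEvent]
  take FancyView:  [FancyView FancyEvent object] + [CachedIndex FastBlock FancyEvent FancyTask object] + [FancyEvent object] + [CachedIndex FancyEvent]
  take CachedIndex:  [FancyEvent object] + [CachedIndex FastBlock FancyEvent FancyTask object] + [FancyEvent object] + [CachedIndex FancyEvent]
  take FastBlock:  [FancyEvent object] + [FastBlock FancyEvent FancyTask object] + [FancyEvent object] + [FancyEvent]
  take FancyEvent:  [FancyEvent object] + [FancyEvent FancyTask object] + [FancyEvent object] + [FancyEvent]
  take FancyTask:  [object] + [FancyTask object] + [object]
  take object:  [object] + [object] + [object]
MRO: RemoteCache RemoteAgent FancyView CachedIndex FastBlock FancyEvent FancyTask object
FancyTask is at position 6; next is object.

object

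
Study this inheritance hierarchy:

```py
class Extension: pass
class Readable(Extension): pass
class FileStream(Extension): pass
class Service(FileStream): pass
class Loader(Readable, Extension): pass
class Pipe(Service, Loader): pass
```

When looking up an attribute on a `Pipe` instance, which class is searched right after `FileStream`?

Loader

L[Pipe] = Pipe + merge(L[Service], L[Loader], [Service Loader])
  take Service:  [Service FileStream Extension object] + [Loader Readable Extension object] + [Service Loader]
  take FileStream:  [FileStream Extension object] + [Loader Readable Extension object] + [Loader]
  take Loader:  [Extension object] + [Loader Readable Extension object] + [Loader]
  take Readable:  [Extension object] + [Readable Extension object]
  take Extension:  [Extension object] + [Extension object]
  take object:  [object] + [object]
MRO: Pipe Service FileStream Loader Readable Extension object
FileStream is at position 2; next is Loader.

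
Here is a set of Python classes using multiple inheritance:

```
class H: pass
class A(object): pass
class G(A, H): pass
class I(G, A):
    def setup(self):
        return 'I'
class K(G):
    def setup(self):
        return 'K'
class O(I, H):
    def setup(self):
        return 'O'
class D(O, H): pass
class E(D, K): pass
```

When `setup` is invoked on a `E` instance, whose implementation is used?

L[E] = E + merge(L[D], L[K], [D K])
  take D:  [D O I G A H object] + [K G A H object] + [D K]
  take O:  [O I G A H object] + [K G A H object] + [K]
  take I:  [I G A H object] + [K G A H object] + [K]
  take K:  [G A H object] + [K G A H object] + [K]
  take G:  [G A H object] + [G A H object]
  take A:  [A H object] + [A H object]
  take H:  [H object] + [H object]
  take object:  [object] + [object]
MRO: E D O I K G A H object
setup is defined in: I, K, O. First along the MRO is O.

O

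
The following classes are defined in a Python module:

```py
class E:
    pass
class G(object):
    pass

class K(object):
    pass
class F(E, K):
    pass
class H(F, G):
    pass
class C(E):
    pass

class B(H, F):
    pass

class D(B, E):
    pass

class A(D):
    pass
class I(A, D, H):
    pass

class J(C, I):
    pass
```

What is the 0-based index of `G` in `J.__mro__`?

L[J] = J + merge(L[C], L[I], [C I])
  take C:  [C E object] + [I A D B H F E K G object] + [C I]
  take I:  [E object] + [I A D B H F E K G object] + [I]
  take A:  [E object] + [A D B H F E K G object]
  take D:  [E object] + [D B H F E K G object]
  take B:  [E object] + [B H F E K G object]
  take H:  [E object] + [H F E K G object]
  take F:  [E object] + [F E K G object]
  take E:  [E object] + [E K G object]
  take K:  [object] + [K G object]
  take G:  [object] + [G object]
  take object:  [object] + [object]
MRO: J C I A D B H F E K G object
G sits at index 10.

10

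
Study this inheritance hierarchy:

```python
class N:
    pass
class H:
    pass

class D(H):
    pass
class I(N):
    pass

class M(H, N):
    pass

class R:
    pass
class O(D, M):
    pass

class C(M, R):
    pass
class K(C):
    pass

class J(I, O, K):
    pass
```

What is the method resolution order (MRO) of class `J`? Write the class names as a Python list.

L[J] = J + merge(L[I], L[O], L[K], [I O K])
  take I:  [I N object] + [O D M H N object] + [K C M H N R object] + [I O K]
  take O:  [N object] + [O D M H N object] + [K C M H N R object] + [O K]
  take D:  [N object] + [D M H N object] + [K C M H N R object] + [K]
  take K:  [N object] + [M H N object] + [K C M H N R object] + [K]
  take C:  [N object] + [M H N object] + [C M H N R object]
  take M:  [N object] + [M H N object] + [M H N R object]
  take H:  [N object] + [H N object] + [H N R object]
  take N:  [N object] + [N object] + [N R object]
  take R:  [object] + [object] + [R object]
  take object:  [object] + [object] + [object]

[J, I, O, D, K, C, M, H, N, R, object]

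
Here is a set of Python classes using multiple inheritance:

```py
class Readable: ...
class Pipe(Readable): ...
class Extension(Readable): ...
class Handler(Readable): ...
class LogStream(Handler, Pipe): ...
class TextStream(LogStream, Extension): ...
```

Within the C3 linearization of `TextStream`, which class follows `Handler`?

L[TextStream] = TextStream + merge(L[LogStream], L[Extension], [LogStream Extension])
  take LogStream:  [LogStream Handler Pipe Readable object] + [Extension Readable object] + [LogStream Extension]
  take Handler:  [Handler Pipe Readable object] + [Extension Readable object] + [Extension]
  take Pipe:  [Pipe Readable object] + [Extension Readable object] + [Extension]
  take Extension:  [Readable object] + [Extension Readable object] + [Extension]
  take Readable:  [Readable object] + [Readable object]
  take object:  [object] + [object]
MRO: TextStream LogStream Handler Pipe Extension Readable object
Handler is at position 2; next is Pipe.

Pipe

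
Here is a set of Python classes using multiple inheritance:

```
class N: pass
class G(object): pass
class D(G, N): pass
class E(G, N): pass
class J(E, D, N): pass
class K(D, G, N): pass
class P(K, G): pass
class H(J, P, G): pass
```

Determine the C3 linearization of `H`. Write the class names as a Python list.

[H, J, E, P, K, D, G, N, object]

L[H] = H + merge(L[J], L[P], L[G], [J P G])
  take J:  [J E D G N object] + [P K D G N object] + [G object] + [J P G]
  take E:  [E D G N object] + [P K D G N object] + [G object] + [P G]
  take P:  [D G N object] + [P K D G N object] + [G object] + [P G]
  take K:  [D G N object] + [K D G N object] + [G object] + [G]
  take D:  [D G N object] + [D G N object] + [G object] + [G]
  take G:  [G N object] + [G N object] + [G object] + [G]
  take N:  [N object] + [N object] + [object]
  take object:  [object] + [object] + [object]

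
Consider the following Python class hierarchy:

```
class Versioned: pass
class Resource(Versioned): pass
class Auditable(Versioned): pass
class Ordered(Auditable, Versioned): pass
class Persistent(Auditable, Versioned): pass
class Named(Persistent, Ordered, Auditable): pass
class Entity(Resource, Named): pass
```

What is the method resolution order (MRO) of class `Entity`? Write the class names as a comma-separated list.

L[Entity] = Entity + merge(L[Resource], L[Named], [Resource Named])
  take Resource:  [Resource Versioned object] + [Named Persistent Ordered Auditable Versioned object] + [Resource Named]
  take Named:  [Versioned object] + [Named Persistent Ordered Auditable Versioned object] + [Named]
  take Persistent:  [Versioned object] + [Persistent Ordered Auditable Versioned object]
  take Ordered:  [Versioned object] + [Ordered Auditable Versioned object]
  take Auditable:  [Versioned object] + [Auditable Versioned object]
  take Versioned:  [Versioned object] + [Versioned object]
  take object:  [object] + [object]

Entity, Resource, Named, Persistent, Ordered, Auditable, Versioned, object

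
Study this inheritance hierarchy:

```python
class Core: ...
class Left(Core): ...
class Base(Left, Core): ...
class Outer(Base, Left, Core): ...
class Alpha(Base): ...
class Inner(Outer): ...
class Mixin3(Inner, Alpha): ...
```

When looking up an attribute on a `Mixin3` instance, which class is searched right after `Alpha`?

Base

L[Mixin3] = Mixin3 + merge(L[Inner], L[Alpha], [Inner Alpha])
  take Inner:  [Inner Outer Base Left Core object] + [Alpha Base Left Core object] + [Inner Alpha]
  take Outer:  [Outer Base Left Core object] + [Alpha Base Left Core object] + [Alpha]
  take Alpha:  [Base Left Core object] + [Alpha Base Left Core object] + [Alpha]
  take Base:  [Base Left Core object] + [Base Left Core object]
  take Left:  [Left Core object] + [Left Core object]
  take Core:  [Core object] + [Core object]
  take object:  [object] + [object]
MRO: Mixin3 Inner Outer Alpha Base Left Core object
Alpha is at position 3; next is Base.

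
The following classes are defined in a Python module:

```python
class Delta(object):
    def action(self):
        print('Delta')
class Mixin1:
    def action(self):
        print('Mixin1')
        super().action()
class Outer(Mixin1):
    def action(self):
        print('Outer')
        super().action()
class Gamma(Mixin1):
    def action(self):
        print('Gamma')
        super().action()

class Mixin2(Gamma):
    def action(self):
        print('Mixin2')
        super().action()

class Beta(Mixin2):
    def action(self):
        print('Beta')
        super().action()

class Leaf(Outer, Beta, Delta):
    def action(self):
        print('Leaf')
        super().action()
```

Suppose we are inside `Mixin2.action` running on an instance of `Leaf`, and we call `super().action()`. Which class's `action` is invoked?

L[Leaf] = Leaf + merge(L[Outer], L[Beta], L[Delta], [Outer Beta Delta])
  take Outer:  [Outer Mixin1 object] + [Beta Mixin2 Gamma Mixin1 object] + [Delta object] + [Outer Beta Delta]
  take Beta:  [Mixin1 object] + [Beta Mixin2 Gamma Mixin1 object] + [Delta object] + [Beta Delta]
  take Mixin2:  [Mixin1 object] + [Mixin2 Gamma Mixin1 object] + [Delta object] + [Delta]
  take Gamma:  [Mixin1 object] + [Gamma Mixin1 object] + [Delta object] + [Delta]
  take Mixin1:  [Mixin1 object] + [Mixin1 object] + [Delta object] + [Delta]
  take Delta:  [object] + [object] + [Delta object] + [Delta]
  take object:  [object] + [object] + [object]
MRO: Leaf Outer Beta Mixin2 Gamma Mixin1 Delta object
super() in Mixin2.action on a Leaf instance goes to the class after Mixin2 in Leaf's MRO: Gamma.

Gamma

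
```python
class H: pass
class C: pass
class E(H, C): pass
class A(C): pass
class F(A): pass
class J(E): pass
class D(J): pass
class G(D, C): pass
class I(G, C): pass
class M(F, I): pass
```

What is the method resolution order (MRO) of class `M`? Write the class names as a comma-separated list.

M, F, A, I, G, D, J, E, H, C, object

L[M] = M + merge(L[F], L[I], [F I])
  take F:  [F A C object] + [I G D J E H C object] + [F I]
  take A:  [A C object] + [I G D J E H C object] + [I]
  take I:  [C object] + [I G D J E H C object] + [I]
  take G:  [C object] + [G D J E H C object]
  take D:  [C object] + [D J E H C object]
  take J:  [C object] + [J E H C object]
  take E:  [C object] + [E H C object]
  take H:  [C object] + [H C object]
  take C:  [C object] + [C object]
  take object:  [object] + [object]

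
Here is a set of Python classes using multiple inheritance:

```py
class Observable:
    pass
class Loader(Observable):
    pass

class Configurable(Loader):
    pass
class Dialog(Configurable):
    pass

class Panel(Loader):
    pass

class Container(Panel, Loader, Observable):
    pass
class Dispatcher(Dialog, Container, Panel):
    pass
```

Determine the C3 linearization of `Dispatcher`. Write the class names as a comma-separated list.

Dispatcher, Dialog, Configurable, Container, Panel, Loader, Observable, object

L[Dispatcher] = Dispatcher + merge(L[Dialog], L[Container], L[Panel], [Dialog Container Panel])
  take Dialog:  [Dialog Configurable Loader Observable object] + [Container Panel Loader Observable object] + [Panel Loader Observable object] + [Dialog Container Panel]
  take Configurable:  [Configurable Loader Observable object] + [Container Panel Loader Observable object] + [Panel Loader Observable object] + [Container Panel]
  take Container:  [Loader Observable object] + [Container Panel Loader Observable object] + [Panel Loader Observable object] + [Container Panel]
  take Panel:  [Loader Observable object] + [Panel Loader Observable object] + [Panel Loader Observable object] + [Panel]
  take Loader:  [Loader Observable object] + [Loader Observable object] + [Loader Observable object]
  take Observable:  [Observable object] + [Observable object] + [Observable object]
  take object:  [object] + [object] + [object]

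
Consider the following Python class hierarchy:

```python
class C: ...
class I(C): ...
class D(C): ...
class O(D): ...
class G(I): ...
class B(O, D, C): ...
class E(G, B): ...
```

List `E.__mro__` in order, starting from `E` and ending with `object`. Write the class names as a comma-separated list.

L[E] = E + merge(L[G], L[B], [G B])
  take G:  [G I C object] + [B O D C object] + [G B]
  take I:  [I C object] + [B O D C object] + [B]
  take B:  [C object] + [B O D C object] + [B]
  take O:  [C object] + [O D C object]
  take D:  [C object] + [D C object]
  take C:  [C object] + [C object]
  take object:  [object] + [object]

E, G, I, B, O, D, C, object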